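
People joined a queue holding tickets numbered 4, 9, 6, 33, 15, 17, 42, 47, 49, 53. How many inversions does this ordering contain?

3

For each element, count later entries that are smaller:
4: 0
9: 1
6: 0
33: 2
15: 0
17: 0
42: 0
47: 0
49: 0
53: 0
Sum: 0 + 1 + 0 + 2 + 0 + 0 + 0 + 0 + 0 + 0 = 3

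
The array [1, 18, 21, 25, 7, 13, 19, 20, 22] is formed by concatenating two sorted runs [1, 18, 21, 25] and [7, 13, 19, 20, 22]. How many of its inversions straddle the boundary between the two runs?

11 cross-inversions

For each element r of the right run, count left-run elements greater than r:
r = 7: 18, 21, 25 → 3
r = 13: 18, 21, 25 → 3
r = 19: 21, 25 → 2
r = 20: 21, 25 → 2
r = 22: 25 → 1
Cross-inversions: 3 + 3 + 2 + 2 + 1 = 11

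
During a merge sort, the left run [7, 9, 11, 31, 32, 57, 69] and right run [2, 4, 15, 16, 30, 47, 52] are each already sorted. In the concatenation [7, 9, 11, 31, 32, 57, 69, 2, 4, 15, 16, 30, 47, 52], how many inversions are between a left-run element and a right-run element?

30 cross-inversions

For each element r of the right run, count left-run elements greater than r:
r = 2: 7, 9, 11, 31, 32, 57, 69 → 7
r = 4: 7, 9, 11, 31, 32, 57, 69 → 7
r = 15: 31, 32, 57, 69 → 4
r = 16: 31, 32, 57, 69 → 4
r = 30: 31, 32, 57, 69 → 4
r = 47: 57, 69 → 2
r = 52: 57, 69 → 2
Cross-inversions: 7 + 7 + 4 + 4 + 4 + 2 + 2 = 30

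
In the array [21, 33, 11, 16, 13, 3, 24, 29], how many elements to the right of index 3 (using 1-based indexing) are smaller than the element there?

1

The element at index 3 is 11.
Elements after it: 16, 13, 3, 24, 29
Those smaller than 11: 3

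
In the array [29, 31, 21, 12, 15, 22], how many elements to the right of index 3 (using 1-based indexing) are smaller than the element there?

2

The element at index 3 is 21.
Elements after it: 12, 15, 22
Those smaller than 21: 12, 15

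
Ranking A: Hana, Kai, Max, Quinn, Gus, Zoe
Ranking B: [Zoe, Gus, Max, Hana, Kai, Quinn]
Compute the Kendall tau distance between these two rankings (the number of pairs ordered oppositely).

11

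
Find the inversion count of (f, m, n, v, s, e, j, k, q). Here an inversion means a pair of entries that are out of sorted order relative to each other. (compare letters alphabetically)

Count, for each position, how many later elements it exceeds:
f: 1
m: 3
n: 3
v: 5
s: 4
e: 0
j: 0
k: 0
q: 0
Sum: 1 + 3 + 3 + 5 + 4 + 0 + 0 + 0 + 0 = 16

16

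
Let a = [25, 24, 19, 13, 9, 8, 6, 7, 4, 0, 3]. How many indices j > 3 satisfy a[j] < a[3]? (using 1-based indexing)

8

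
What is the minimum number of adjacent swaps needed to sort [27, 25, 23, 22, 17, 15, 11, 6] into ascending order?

The minimum number of adjacent swaps to sort an array equals its inversion count, since every such swap removes exactly one inversion.
Count inversions — for each element, later elements that are smaller:
27: 25, 23, 22, 17, 15, 11, 6 → 7
25: 23, 22, 17, 15, 11, 6 → 6
23: 22, 17, 15, 11, 6 → 5
22: 17, 15, 11, 6 → 4
17: 15, 11, 6 → 3
15: 11, 6 → 2
11: 6 → 1
6: none → 0
Total inversions: 7 + 6 + 5 + 4 + 3 + 2 + 1 + 0 = 28

28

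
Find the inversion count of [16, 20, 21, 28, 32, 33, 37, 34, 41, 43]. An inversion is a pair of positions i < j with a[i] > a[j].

1

For each element, count later entries that are smaller:
16 → none → 0
20 → none → 0
21 → none → 0
28 → none → 0
32 → none → 0
33 → none → 0
37 → 34 → 1
34 → none → 0
41 → none → 0
43 → none → 0
Sum: 0 + 0 + 0 + 0 + 0 + 0 + 1 + 0 + 0 + 0 = 1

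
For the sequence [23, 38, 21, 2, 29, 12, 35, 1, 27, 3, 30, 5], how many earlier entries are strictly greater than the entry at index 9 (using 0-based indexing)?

The element at index 9 is 3.
Elements before it: 23, 38, 21, 2, 29, 12, 35, 1, 27
Those larger than 3: 23, 38, 21, 29, 12, 35, 27

7 such elements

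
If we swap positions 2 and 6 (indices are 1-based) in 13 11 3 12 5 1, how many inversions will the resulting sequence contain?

7

Positions 2 and 6 hold 11 and 1; after swapping, the array is [13, 1, 3, 12, 5, 11].
Count, for each position, how many later elements it exceeds:
13: 5
1: 0
3: 0
12: 2
5: 0
11: 0
Sum: 5 + 0 + 0 + 2 + 0 + 0 = 7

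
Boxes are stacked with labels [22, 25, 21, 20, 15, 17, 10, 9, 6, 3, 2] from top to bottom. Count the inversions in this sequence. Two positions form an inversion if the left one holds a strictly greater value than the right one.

53 inversions

Element-by-element contributions:
22 → 21, 20, 15, 17, 10, 9, 6, 3, 2 → 9
25 → 21, 20, 15, 17, 10, 9, 6, 3, 2 → 9
21 → 20, 15, 17, 10, 9, 6, 3, 2 → 8
20 → 15, 17, 10, 9, 6, 3, 2 → 7
15 → 10, 9, 6, 3, 2 → 5
17 → 10, 9, 6, 3, 2 → 5
10 → 9, 6, 3, 2 → 4
9 → 6, 3, 2 → 3
6 → 3, 2 → 2
3 → 2 → 1
2 → none → 0
Sum: 9 + 9 + 8 + 7 + 5 + 5 + 4 + 3 + 2 + 1 + 0 = 53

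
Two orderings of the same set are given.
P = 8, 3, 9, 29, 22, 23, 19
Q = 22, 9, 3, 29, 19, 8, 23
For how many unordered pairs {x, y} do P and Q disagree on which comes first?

10

Assign each item its position (1..7) in the first ordering, then rewrite the second ordering as that position sequence:
positions: 8→1, 3→2, 9→3, 29→4, 22→5, 23→6, 19→7
second ordering as positions: [5, 3, 2, 4, 7, 1, 6]
Discordant pairs = inversions in this position sequence.
5: 3, 2, 4, 1 → 4
3: 2, 1 → 2
2: 1 → 1
4: 1 → 1
7: 1, 6 → 2
1: 0
6: 0
Total: 4 + 2 + 1 + 1 + 2 + 0 + 0 = 10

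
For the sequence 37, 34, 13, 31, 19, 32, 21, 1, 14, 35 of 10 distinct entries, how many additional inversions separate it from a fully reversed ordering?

17 inversions short

Maximum inversions for 10 distinct elements is C(10, 2) = 10·9/2 = 45.
Current inversions — for each element, count later smaller elements:
37: 9
34: 7
13: 1
31: 4
19: 2
32: 3
21: 2
1: 0
14: 0
35: 0
Current total: 9 + 7 + 1 + 4 + 2 + 3 + 2 + 0 + 0 + 0 = 28
Shortfall: 45 − 28 = 17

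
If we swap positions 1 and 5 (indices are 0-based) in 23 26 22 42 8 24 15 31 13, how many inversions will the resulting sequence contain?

20 inversions

Positions 1 and 5 hold 26 and 24; after swapping, the array is [23, 24, 22, 42, 8, 26, 15, 31, 13].
Element-by-element contributions:
23 → 22, 8, 15, 13 → 4
24 → 22, 8, 15, 13 → 4
22 → 8, 15, 13 → 3
42 → 8, 26, 15, 31, 13 → 5
8 → none → 0
26 → 15, 13 → 2
15 → 13 → 1
31 → 13 → 1
13 → none → 0
Sum: 4 + 4 + 3 + 5 + 0 + 2 + 1 + 1 + 0 = 20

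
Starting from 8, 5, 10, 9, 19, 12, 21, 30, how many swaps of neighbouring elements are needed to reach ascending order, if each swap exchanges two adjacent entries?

The minimum number of adjacent swaps to sort an array equals its inversion count, since every such swap removes exactly one inversion.
Count inversions — for each element, later elements that are smaller:
8: 5 → 1
5: none → 0
10: 9 → 1
9: none → 0
19: 12 → 1
12: none → 0
21: none → 0
30: none → 0
Total inversions: 1 + 0 + 1 + 0 + 1 + 0 + 0 + 0 = 3

3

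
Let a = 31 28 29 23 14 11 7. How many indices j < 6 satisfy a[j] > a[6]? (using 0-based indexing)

6 such elements

The element at index 6 is 7.
Elements before it: 31, 28, 29, 23, 14, 11
Those larger than 7: 31, 28, 29, 23, 14, 11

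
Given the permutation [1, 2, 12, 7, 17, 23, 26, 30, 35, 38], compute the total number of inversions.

There is 1 inversion.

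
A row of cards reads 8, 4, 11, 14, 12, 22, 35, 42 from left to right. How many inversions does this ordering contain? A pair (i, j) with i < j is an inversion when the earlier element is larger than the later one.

Count, for each position, how many later elements it exceeds:
8: 1
4: 0
11: 0
14: 1
12: 0
22: 0
35: 0
42: 0
Sum: 1 + 0 + 0 + 1 + 0 + 0 + 0 + 0 = 2

Inversions: 2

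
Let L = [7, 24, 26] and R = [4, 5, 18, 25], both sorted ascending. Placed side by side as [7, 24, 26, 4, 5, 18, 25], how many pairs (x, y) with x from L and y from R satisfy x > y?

Take each right-half value and tally the left-half values above it:
r = 4: 7, 24, 26 → 3
r = 5: 7, 24, 26 → 3
r = 18: 24, 26 → 2
r = 25: 26 → 1
Cross-inversions: 3 + 3 + 2 + 1 = 9

9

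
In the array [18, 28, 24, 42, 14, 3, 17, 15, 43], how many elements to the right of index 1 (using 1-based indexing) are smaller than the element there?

4

The element at index 1 is 18.
Elements after it: 28, 24, 42, 14, 3, 17, 15, 43
Those smaller than 18: 14, 3, 17, 15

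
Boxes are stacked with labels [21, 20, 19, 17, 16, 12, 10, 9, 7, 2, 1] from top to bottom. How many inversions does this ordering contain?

55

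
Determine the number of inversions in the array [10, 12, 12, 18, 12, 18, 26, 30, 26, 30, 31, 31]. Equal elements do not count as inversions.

2

Element-by-element contributions:
10 → none → 0
12 → none → 0
12 → none → 0
18 → 12 → 1
12 → none → 0
18 → none → 0
26 → none → 0
30 → 26 → 1
26 → none → 0
30 → none → 0
31 → none → 0
31 → none → 0
Sum: 0 + 0 + 0 + 1 + 0 + 0 + 0 + 1 + 0 + 0 + 0 + 0 = 2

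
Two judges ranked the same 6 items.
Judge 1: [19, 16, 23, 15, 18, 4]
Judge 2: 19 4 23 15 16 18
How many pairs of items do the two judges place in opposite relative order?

6

Assign each item its position (1..6) in the first ordering, then rewrite the second ordering as that position sequence:
positions: 19→1, 16→2, 23→3, 15→4, 18→5, 4→6
second ordering as positions: [1, 6, 3, 4, 2, 5]
Discordant pairs = inversions in this position sequence.
1: 0
6: 3, 4, 2, 5 → 4
3: 2 → 1
4: 2 → 1
2: 0
5: 0
Total: 0 + 4 + 1 + 1 + 0 + 0 = 6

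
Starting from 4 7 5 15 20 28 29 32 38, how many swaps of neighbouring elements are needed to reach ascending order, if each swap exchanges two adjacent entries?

1 swap

Minimum adjacent swaps = number of inversions (each swap of adjacent out-of-order elements removes one inversion and no swap can remove more).
Count inversions — for each element, later elements that are smaller:
4: none → 0
7: 5 → 1
5: none → 0
15: none → 0
20: none → 0
28: none → 0
29: none → 0
32: none → 0
38: none → 0
Total inversions: 0 + 1 + 0 + 0 + 0 + 0 + 0 + 0 + 0 = 1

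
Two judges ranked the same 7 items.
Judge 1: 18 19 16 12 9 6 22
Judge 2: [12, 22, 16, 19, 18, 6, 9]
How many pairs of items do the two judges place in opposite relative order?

12

Assign each item its position (1..7) in the first ordering, then rewrite the second ordering as that position sequence:
positions: 18→1, 19→2, 16→3, 12→4, 9→5, 6→6, 22→7
second ordering as positions: [4, 7, 3, 2, 1, 6, 5]
Discordant pairs = inversions in this position sequence.
4: 3, 2, 1 → 3
7: 3, 2, 1, 6, 5 → 5
3: 2, 1 → 2
2: 1 → 1
1: 0
6: 5 → 1
5: 0
Total: 3 + 5 + 2 + 1 + 0 + 1 + 0 = 12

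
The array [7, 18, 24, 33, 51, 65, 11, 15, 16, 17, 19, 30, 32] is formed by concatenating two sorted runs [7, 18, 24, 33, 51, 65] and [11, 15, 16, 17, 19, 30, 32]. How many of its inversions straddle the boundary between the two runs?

Take each right-half value and tally the left-half values above it:
r = 11: 18, 24, 33, 51, 65 → 5
r = 15: 18, 24, 33, 51, 65 → 5
r = 16: 18, 24, 33, 51, 65 → 5
r = 17: 18, 24, 33, 51, 65 → 5
r = 19: 24, 33, 51, 65 → 4
r = 30: 33, 51, 65 → 3
r = 32: 33, 51, 65 → 3
Cross-inversions: 5 + 5 + 5 + 5 + 4 + 3 + 3 = 30

30 cross-inversions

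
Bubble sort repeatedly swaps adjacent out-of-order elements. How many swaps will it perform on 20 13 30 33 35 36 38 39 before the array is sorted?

Each adjacent swap fixes exactly one inversion, so the minimum swap count equals the number of inversions.
Count inversions — for each element, later elements that are smaller:
20: 13 → 1
13: none → 0
30: none → 0
33: none → 0
35: none → 0
36: none → 0
38: none → 0
39: none → 0
Total inversions: 1 + 0 + 0 + 0 + 0 + 0 + 0 + 0 = 1

1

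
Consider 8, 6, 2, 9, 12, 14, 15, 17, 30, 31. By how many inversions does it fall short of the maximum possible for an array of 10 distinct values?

42

Maximum inversions for 10 distinct elements is C(10, 2) = 10·9/2 = 45.
Current inversions — for each element, count later smaller elements:
8: 2
6: 1
2: 0
9: 0
12: 0
14: 0
15: 0
17: 0
30: 0
31: 0
Current total: 2 + 1 + 0 + 0 + 0 + 0 + 0 + 0 + 0 + 0 = 3
Shortfall: 45 − 3 = 42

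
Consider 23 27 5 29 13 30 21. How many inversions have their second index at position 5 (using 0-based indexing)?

0

The element at index 5 is 30.
Elements before it: 23, 27, 5, 29, 13
None of them are larger than 30.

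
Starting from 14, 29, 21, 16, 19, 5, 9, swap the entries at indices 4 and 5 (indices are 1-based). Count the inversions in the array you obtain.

16 inversions

Positions 4 and 5 hold 16 and 19; after swapping, the array is [14, 29, 21, 19, 16, 5, 9].
Count, for each position, how many later elements it exceeds:
14: 2
29: 5
21: 4
19: 3
16: 2
5: 0
9: 0
Sum: 2 + 5 + 4 + 3 + 2 + 0 + 0 = 16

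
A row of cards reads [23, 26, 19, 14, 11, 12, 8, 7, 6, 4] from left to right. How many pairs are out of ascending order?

Element-by-element contributions:
23: 8
26: 8
19: 7
14: 6
11: 4
12: 4
8: 3
7: 2
6: 1
4: 0
Sum: 8 + 8 + 7 + 6 + 4 + 4 + 3 + 2 + 1 + 0 = 43

43 out-of-order pairs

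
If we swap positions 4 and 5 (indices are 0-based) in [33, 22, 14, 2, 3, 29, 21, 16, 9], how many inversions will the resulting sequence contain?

24

Positions 4 and 5 hold 3 and 29; after swapping, the array is [33, 22, 14, 2, 29, 3, 21, 16, 9].
For each element, count later entries that are smaller:
33 → 22, 14, 2, 29, 3, 21, 16, 9 → 8
22 → 14, 2, 3, 21, 16, 9 → 6
14 → 2, 3, 9 → 3
2 → none → 0
29 → 3, 21, 16, 9 → 4
3 → none → 0
21 → 16, 9 → 2
16 → 9 → 1
9 → none → 0
Sum: 8 + 6 + 3 + 0 + 4 + 0 + 2 + 1 + 0 = 24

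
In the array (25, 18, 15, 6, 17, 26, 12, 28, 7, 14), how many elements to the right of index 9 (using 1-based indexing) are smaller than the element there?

0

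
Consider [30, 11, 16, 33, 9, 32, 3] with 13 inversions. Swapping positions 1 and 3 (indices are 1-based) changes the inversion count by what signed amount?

Positions 1 and 3 hold 30 and 16; after swapping, the array is [16, 11, 30, 33, 9, 32, 3].
Sweep left to right; for each value list the smaller values that follow it:
16 → 11, 9, 3 → 3
11 → 9, 3 → 2
30 → 9, 3 → 2
33 → 9, 32, 3 → 3
9 → 3 → 1
32 → 3 → 1
3 → none → 0
Sum: 3 + 2 + 2 + 3 + 1 + 1 + 0 = 12
Change: 12 − 13 = -1

-1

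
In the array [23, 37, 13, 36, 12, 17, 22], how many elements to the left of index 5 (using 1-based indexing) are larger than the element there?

4 such elements

The element at index 5 is 12.
Elements before it: 23, 37, 13, 36
Those larger than 12: 23, 37, 13, 36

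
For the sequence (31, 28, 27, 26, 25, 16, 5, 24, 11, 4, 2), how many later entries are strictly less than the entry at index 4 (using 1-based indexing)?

The element at index 4 is 26.
Elements after it: 25, 16, 5, 24, 11, 4, 2
Those smaller than 26: 25, 16, 5, 24, 11, 4, 2

7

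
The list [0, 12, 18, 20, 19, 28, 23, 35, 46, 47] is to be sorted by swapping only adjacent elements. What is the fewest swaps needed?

2 swaps

The minimum number of adjacent swaps to sort an array equals its inversion count, since every such swap removes exactly one inversion.
Count inversions — for each element, later elements that are smaller:
0: none → 0
12: none → 0
18: none → 0
20: 19 → 1
19: none → 0
28: 23 → 1
23: none → 0
35: none → 0
46: none → 0
47: none → 0
Total inversions: 0 + 0 + 0 + 1 + 0 + 1 + 0 + 0 + 0 + 0 = 2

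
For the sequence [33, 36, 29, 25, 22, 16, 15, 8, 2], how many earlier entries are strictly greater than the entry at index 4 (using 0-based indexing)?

4

The element at index 4 is 22.
Elements before it: 33, 36, 29, 25
Those larger than 22: 33, 36, 29, 25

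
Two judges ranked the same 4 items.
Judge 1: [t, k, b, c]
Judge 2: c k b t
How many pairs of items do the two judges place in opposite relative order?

There are 5 discordant pairs.

Assign each item its position (1..4) in the first ordering, then rewrite the second ordering as that position sequence:
positions: t→1, k→2, b→3, c→4
second ordering as positions: [4, 2, 3, 1]
Discordant pairs = inversions in this position sequence.
4: 2, 3, 1 → 3
2: 1 → 1
3: 1 → 1
1: 0
Total: 3 + 1 + 1 + 0 = 5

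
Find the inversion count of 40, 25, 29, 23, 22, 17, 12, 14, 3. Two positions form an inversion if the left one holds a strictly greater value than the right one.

Element-by-element contributions:
40: 8
25: 6
29: 6
23: 5
22: 4
17: 3
12: 1
14: 1
3: 0
Sum: 8 + 6 + 6 + 5 + 4 + 3 + 1 + 1 + 0 = 34

34 out-of-order pairs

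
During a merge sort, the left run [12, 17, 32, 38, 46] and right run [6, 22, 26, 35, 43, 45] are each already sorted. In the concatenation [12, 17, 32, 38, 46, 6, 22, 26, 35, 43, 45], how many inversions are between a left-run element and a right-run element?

Take each right-half value and tally the left-half values above it:
r = 6: 12, 17, 32, 38, 46 → 5
r = 22: 32, 38, 46 → 3
r = 26: 32, 38, 46 → 3
r = 35: 38, 46 → 2
r = 43: 46 → 1
r = 45: 46 → 1
Cross-inversions: 5 + 3 + 3 + 2 + 1 + 1 = 15

15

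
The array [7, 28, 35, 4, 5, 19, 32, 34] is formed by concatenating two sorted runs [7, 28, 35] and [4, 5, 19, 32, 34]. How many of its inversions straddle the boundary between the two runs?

Count, for every r in R, how many entries of L exceed r:
r = 4: 7, 28, 35 → 3
r = 5: 7, 28, 35 → 3
r = 19: 28, 35 → 2
r = 32: 35 → 1
r = 34: 35 → 1
Cross-inversions: 3 + 3 + 2 + 1 + 1 = 10

10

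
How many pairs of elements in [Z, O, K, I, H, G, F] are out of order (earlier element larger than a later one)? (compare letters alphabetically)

Inversions: 21

Count, for each position, how many later elements it exceeds:
Z: 6
O: 5
K: 4
I: 3
H: 2
G: 1
F: 0
Sum: 6 + 5 + 4 + 3 + 2 + 1 + 0 = 21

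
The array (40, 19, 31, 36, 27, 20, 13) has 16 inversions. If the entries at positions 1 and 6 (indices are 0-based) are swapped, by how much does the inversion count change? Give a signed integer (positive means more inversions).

Positions 1 and 6 hold 19 and 13; after swapping, the array is [40, 13, 31, 36, 27, 20, 19].
For each element, count later entries that are smaller:
40 → 13, 31, 36, 27, 20, 19 → 6
13 → none → 0
31 → 27, 20, 19 → 3
36 → 27, 20, 19 → 3
27 → 20, 19 → 2
20 → 19 → 1
19 → none → 0
Sum: 6 + 0 + 3 + 3 + 2 + 1 + 0 = 15
Change: 15 − 16 = -1

-1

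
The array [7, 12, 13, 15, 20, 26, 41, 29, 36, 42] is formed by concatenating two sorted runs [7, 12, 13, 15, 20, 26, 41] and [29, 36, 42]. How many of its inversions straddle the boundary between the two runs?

For each element r of the right run, count left-run elements greater than r:
r = 29: 41 → 1
r = 36: 41 → 1
r = 42: none → 0
Cross-inversions: 1 + 1 + 0 = 2

2 split inversions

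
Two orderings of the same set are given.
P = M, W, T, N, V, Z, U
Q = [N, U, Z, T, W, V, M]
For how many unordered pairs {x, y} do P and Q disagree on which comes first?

Assign each item its position (1..7) in the first ordering, then rewrite the second ordering as that position sequence:
positions: M→1, W→2, T→3, N→4, V→5, Z→6, U→7
second ordering as positions: [4, 7, 6, 3, 2, 5, 1]
Discordant pairs = inversions in this position sequence.
4: 3, 2, 1 → 3
7: 6, 3, 2, 5, 1 → 5
6: 3, 2, 5, 1 → 4
3: 2, 1 → 2
2: 1 → 1
5: 1 → 1
1: 0
Total: 3 + 5 + 4 + 2 + 1 + 1 + 0 = 16

16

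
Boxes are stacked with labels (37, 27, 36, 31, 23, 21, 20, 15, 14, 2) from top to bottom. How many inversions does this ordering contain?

For each element, count later entries that are smaller:
37 → 27, 36, 31, 23, 21, 20, 15, 14, 2 → 9
27 → 23, 21, 20, 15, 14, 2 → 6
36 → 31, 23, 21, 20, 15, 14, 2 → 7
31 → 23, 21, 20, 15, 14, 2 → 6
23 → 21, 20, 15, 14, 2 → 5
21 → 20, 15, 14, 2 → 4
20 → 15, 14, 2 → 3
15 → 14, 2 → 2
14 → 2 → 1
2 → none → 0
Sum: 9 + 6 + 7 + 6 + 5 + 4 + 3 + 2 + 1 + 0 = 43

43 out-of-order pairs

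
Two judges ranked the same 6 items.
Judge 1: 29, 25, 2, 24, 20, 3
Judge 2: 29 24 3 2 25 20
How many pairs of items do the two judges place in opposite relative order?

6 discordant pairs

Assign each item its position (1..6) in the first ordering, then rewrite the second ordering as that position sequence:
positions: 29→1, 25→2, 2→3, 24→4, 20→5, 3→6
second ordering as positions: [1, 4, 6, 3, 2, 5]
Discordant pairs = inversions in this position sequence.
1: 0
4: 3, 2 → 2
6: 3, 2, 5 → 3
3: 2 → 1
2: 0
5: 0
Total: 0 + 2 + 3 + 1 + 0 + 0 = 6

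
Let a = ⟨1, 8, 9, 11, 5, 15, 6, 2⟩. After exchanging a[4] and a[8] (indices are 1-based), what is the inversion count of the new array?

Positions 4 and 8 hold 11 and 2; after swapping, the array is [1, 8, 9, 2, 5, 15, 6, 11].
For each element, count later entries that are smaller:
1 → none → 0
8 → 2, 5, 6 → 3
9 → 2, 5, 6 → 3
2 → none → 0
5 → none → 0
15 → 6, 11 → 2
6 → none → 0
11 → none → 0
Sum: 0 + 3 + 3 + 0 + 0 + 2 + 0 + 0 = 8

8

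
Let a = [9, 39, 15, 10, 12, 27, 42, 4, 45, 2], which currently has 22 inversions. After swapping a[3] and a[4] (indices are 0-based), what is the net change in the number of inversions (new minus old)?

+1

Positions 3 and 4 hold 10 and 12; after swapping, the array is [9, 39, 15, 12, 10, 27, 42, 4, 45, 2].
Count, for each position, how many later elements it exceeds:
9 → 4, 2 → 2
39 → 15, 12, 10, 27, 4, 2 → 6
15 → 12, 10, 4, 2 → 4
12 → 10, 4, 2 → 3
10 → 4, 2 → 2
27 → 4, 2 → 2
42 → 4, 2 → 2
4 → 2 → 1
45 → 2 → 1
2 → none → 0
Sum: 2 + 6 + 4 + 3 + 2 + 2 + 2 + 1 + 1 + 0 = 23
Change: 23 − 22 = +1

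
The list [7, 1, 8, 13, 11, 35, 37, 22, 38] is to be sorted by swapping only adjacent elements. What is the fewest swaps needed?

4

Each adjacent swap fixes exactly one inversion, so the minimum swap count equals the number of inversions.
Count inversions — for each element, later elements that are smaller:
7: 1 → 1
1: none → 0
8: none → 0
13: 11 → 1
11: none → 0
35: 22 → 1
37: 22 → 1
22: none → 0
38: none → 0
Total inversions: 1 + 0 + 0 + 1 + 0 + 1 + 1 + 0 + 0 = 4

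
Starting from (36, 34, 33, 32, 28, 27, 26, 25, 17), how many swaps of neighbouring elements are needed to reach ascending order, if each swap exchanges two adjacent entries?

36

Minimum adjacent swaps = number of inversions (each swap of adjacent out-of-order elements removes one inversion and no swap can remove more).
Count inversions — for each element, later elements that are smaller:
36: 34, 33, 32, 28, 27, 26, 25, 17 → 8
34: 33, 32, 28, 27, 26, 25, 17 → 7
33: 32, 28, 27, 26, 25, 17 → 6
32: 28, 27, 26, 25, 17 → 5
28: 27, 26, 25, 17 → 4
27: 26, 25, 17 → 3
26: 25, 17 → 2
25: 17 → 1
17: none → 0
Total inversions: 8 + 7 + 6 + 5 + 4 + 3 + 2 + 1 + 0 = 36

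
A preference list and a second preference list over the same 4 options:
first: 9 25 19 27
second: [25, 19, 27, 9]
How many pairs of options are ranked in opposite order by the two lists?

Assign each item its position (1..4) in the first ordering, then rewrite the second ordering as that position sequence:
positions: 9→1, 25→2, 19→3, 27→4
second ordering as positions: [2, 3, 4, 1]
Discordant pairs = inversions in this position sequence.
2: 1 → 1
3: 1 → 1
4: 1 → 1
1: 0
Total: 1 + 1 + 1 + 0 = 3

There are 3 pairs.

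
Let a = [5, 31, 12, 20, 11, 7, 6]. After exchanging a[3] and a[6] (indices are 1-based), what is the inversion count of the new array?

Positions 3 and 6 hold 12 and 7; after swapping, the array is [5, 31, 7, 20, 11, 12, 6].
Element-by-element contributions:
5 → none → 0
31 → 7, 20, 11, 12, 6 → 5
7 → 6 → 1
20 → 11, 12, 6 → 3
11 → 6 → 1
12 → 6 → 1
6 → none → 0
Sum: 0 + 5 + 1 + 3 + 1 + 1 + 0 = 11

Inversions: 11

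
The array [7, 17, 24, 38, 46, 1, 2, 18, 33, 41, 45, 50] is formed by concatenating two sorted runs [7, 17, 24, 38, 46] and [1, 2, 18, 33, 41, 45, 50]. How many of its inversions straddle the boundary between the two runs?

17 split inversions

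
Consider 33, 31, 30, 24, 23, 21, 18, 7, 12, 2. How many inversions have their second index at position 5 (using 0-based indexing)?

The element at index 5 is 21.
Elements before it: 33, 31, 30, 24, 23
Those larger than 21: 33, 31, 30, 24, 23

5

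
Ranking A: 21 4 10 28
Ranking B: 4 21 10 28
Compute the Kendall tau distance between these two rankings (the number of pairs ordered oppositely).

Assign each item its position (1..4) in the first ordering, then rewrite the second ordering as that position sequence:
positions: 21→1, 4→2, 10→3, 28→4
second ordering as positions: [2, 1, 3, 4]
Discordant pairs = inversions in this position sequence.
2: 1 → 1
1: 0
3: 0
4: 0
Total: 1 + 0 + 0 + 0 = 1

There is 1 discordant pair.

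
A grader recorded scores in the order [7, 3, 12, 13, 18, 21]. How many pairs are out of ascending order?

Inversion pairs (indices are 0-based):
(0,1): 7 > 3
That's 1 pair.

1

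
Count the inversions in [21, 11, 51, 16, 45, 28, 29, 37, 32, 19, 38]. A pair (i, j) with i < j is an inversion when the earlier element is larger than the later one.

For each element, count later entries that are smaller:
21 → 11, 16, 19 → 3
11 → none → 0
51 → 16, 45, 28, 29, 37, 32, 19, 38 → 8
16 → none → 0
45 → 28, 29, 37, 32, 19, 38 → 6
28 → 19 → 1
29 → 19 → 1
37 → 32, 19 → 2
32 → 19 → 1
19 → none → 0
38 → none → 0
Sum: 3 + 0 + 8 + 0 + 6 + 1 + 1 + 2 + 1 + 0 + 0 = 22

Out-of-order pairs: 22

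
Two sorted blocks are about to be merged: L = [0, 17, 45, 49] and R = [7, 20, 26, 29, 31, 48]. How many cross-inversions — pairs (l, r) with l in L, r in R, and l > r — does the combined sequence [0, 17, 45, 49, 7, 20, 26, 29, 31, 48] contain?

Count, for every r in R, how many entries of L exceed r:
r = 7: 17, 45, 49 → 3
r = 20: 45, 49 → 2
r = 26: 45, 49 → 2
r = 29: 45, 49 → 2
r = 31: 45, 49 → 2
r = 48: 49 → 1
Cross-inversions: 3 + 2 + 2 + 2 + 2 + 1 = 12

12 cross-inversions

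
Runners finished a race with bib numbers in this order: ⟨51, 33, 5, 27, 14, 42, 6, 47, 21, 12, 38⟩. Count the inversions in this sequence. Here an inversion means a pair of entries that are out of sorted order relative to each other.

Element-by-element contributions:
51: 10
33: 6
5: 0
27: 4
14: 2
42: 4
6: 0
47: 3
21: 1
12: 0
38: 0
Sum: 10 + 6 + 0 + 4 + 2 + 4 + 0 + 3 + 1 + 0 + 0 = 30

30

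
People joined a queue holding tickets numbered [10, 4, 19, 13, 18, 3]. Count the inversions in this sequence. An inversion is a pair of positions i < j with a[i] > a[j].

8 out-of-order pairs

Sweep left to right; for each value list the smaller values that follow it:
10: 2
4: 1
19: 3
13: 1
18: 1
3: 0
Sum: 2 + 1 + 3 + 1 + 1 + 0 = 8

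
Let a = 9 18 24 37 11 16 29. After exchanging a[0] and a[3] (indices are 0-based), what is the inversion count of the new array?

Positions 0 and 3 hold 9 and 37; after swapping, the array is [37, 18, 24, 9, 11, 16, 29].
Count, for each position, how many later elements it exceeds:
37: 6
18: 3
24: 3
9: 0
11: 0
16: 0
29: 0
Sum: 6 + 3 + 3 + 0 + 0 + 0 + 0 = 12

12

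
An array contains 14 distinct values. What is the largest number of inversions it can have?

91 inversions

A reversed (strictly descending) arrangement makes every pair an inversion, giving C(14, 2) inversions.
C(14, 2) = 14·13/2 = 91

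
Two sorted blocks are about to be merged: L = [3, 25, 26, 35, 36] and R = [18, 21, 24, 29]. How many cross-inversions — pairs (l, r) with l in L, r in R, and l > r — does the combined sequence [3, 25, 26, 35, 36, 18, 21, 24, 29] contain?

Cross-inversions: 14

Count, for every r in R, how many entries of L exceed r:
r = 18: 25, 26, 35, 36 → 4
r = 21: 25, 26, 35, 36 → 4
r = 24: 25, 26, 35, 36 → 4
r = 29: 35, 36 → 2
Cross-inversions: 4 + 4 + 4 + 2 = 14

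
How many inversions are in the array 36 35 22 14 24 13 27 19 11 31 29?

Element-by-element contributions:
36: 10
35: 9
22: 4
14: 2
24: 3
13: 1
27: 2
19: 1
11: 0
31: 1
29: 0
Sum: 10 + 9 + 4 + 2 + 3 + 1 + 2 + 1 + 0 + 1 + 0 = 33

Out-of-order pairs: 33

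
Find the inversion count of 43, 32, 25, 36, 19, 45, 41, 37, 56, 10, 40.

26 inversions

Element-by-element contributions:
43 → 32, 25, 36, 19, 41, 37, 10, 40 → 8
32 → 25, 19, 10 → 3
25 → 19, 10 → 2
36 → 19, 10 → 2
19 → 10 → 1
45 → 41, 37, 10, 40 → 4
41 → 37, 10, 40 → 3
37 → 10 → 1
56 → 10, 40 → 2
10 → none → 0
40 → none → 0
Sum: 8 + 3 + 2 + 2 + 1 + 4 + 3 + 1 + 2 + 0 + 0 = 26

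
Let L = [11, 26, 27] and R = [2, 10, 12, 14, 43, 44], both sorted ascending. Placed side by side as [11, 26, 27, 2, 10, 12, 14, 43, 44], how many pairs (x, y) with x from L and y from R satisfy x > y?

10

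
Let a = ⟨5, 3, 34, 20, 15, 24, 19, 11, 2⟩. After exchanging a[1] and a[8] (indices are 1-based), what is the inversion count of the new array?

22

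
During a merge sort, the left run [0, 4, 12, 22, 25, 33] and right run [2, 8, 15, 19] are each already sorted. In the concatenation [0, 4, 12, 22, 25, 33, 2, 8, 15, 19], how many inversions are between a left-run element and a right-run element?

15 cross-inversions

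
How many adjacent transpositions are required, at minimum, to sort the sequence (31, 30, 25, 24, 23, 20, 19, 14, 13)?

There are 36 swaps.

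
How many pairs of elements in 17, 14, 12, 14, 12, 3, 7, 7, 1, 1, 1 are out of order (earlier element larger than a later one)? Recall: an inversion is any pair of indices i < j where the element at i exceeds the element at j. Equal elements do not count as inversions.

Count, for each position, how many later elements it exceeds:
17: 10
14: 8
12: 6
14: 7
12: 6
3: 3
7: 3
7: 3
1: 0
1: 0
1: 0
Sum: 10 + 8 + 6 + 7 + 6 + 3 + 3 + 3 + 0 + 0 + 0 = 46

46 inversions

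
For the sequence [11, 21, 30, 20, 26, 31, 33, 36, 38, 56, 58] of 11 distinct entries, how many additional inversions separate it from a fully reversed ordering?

52

Maximum inversions for 11 distinct elements is C(11, 2) = 11·10/2 = 55.
Current inversions — for each element, count later smaller elements:
11: 0
21: 1
30: 2
20: 0
26: 0
31: 0
33: 0
36: 0
38: 0
56: 0
58: 0
Current total: 0 + 1 + 2 + 0 + 0 + 0 + 0 + 0 + 0 + 0 + 0 = 3
Shortfall: 55 − 3 = 52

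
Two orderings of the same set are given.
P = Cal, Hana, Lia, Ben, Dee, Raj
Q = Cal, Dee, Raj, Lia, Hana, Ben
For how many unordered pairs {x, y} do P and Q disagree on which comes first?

7

Assign each item its position (1..6) in the first ordering, then rewrite the second ordering as that position sequence:
positions: Cal→1, Hana→2, Lia→3, Ben→4, Dee→5, Raj→6
second ordering as positions: [1, 5, 6, 3, 2, 4]
Discordant pairs = inversions in this position sequence.
1: 0
5: 3, 2, 4 → 3
6: 3, 2, 4 → 3
3: 2 → 1
2: 0
4: 0
Total: 0 + 3 + 3 + 1 + 0 + 0 = 7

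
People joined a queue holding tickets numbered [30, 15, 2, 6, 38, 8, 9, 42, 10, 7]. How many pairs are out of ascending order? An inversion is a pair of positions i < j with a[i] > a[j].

For each element, count later entries that are smaller:
30: 7
15: 6
2: 0
6: 0
38: 4
8: 1
9: 1
42: 2
10: 1
7: 0
Sum: 7 + 6 + 0 + 0 + 4 + 1 + 1 + 2 + 1 + 0 = 22

22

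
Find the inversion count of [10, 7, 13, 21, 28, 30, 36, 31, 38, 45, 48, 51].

2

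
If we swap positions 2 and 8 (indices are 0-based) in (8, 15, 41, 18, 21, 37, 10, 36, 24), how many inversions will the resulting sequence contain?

Positions 2 and 8 hold 41 and 24; after swapping, the array is [8, 15, 24, 18, 21, 37, 10, 36, 41].
Count, for each position, how many later elements it exceeds:
8 → none → 0
15 → 10 → 1
24 → 18, 21, 10 → 3
18 → 10 → 1
21 → 10 → 1
37 → 10, 36 → 2
10 → none → 0
36 → none → 0
41 → none → 0
Sum: 0 + 1 + 3 + 1 + 1 + 2 + 0 + 0 + 0 = 8

8 inversions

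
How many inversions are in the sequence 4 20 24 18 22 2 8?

Out-of-order index pairs (1-indexed):
(1,6): 4 > 2
(2,4): 20 > 18
(2,6): 20 > 2
(2,7): 20 > 8
(3,4): 24 > 18
(3,5): 24 > 22
(3,6): 24 > 2
(3,7): 24 > 8
(4,6): 18 > 2
(4,7): 18 > 8
(5,6): 22 > 2
(5,7): 22 > 8
That's 12 pairs.

12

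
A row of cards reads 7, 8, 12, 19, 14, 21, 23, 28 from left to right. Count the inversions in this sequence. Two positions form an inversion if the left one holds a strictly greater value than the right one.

1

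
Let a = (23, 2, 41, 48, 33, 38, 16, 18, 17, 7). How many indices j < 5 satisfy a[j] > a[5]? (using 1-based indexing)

The element at index 5 is 33.
Elements before it: 23, 2, 41, 48
Those larger than 33: 41, 48

2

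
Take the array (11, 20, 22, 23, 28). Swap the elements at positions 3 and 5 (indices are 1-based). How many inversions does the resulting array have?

Positions 3 and 5 hold 22 and 28; after swapping, the array is [11, 20, 28, 23, 22].
Sweep left to right; for each value list the smaller values that follow it:
11 → none → 0
20 → none → 0
28 → 23, 22 → 2
23 → 22 → 1
22 → none → 0
Sum: 0 + 0 + 2 + 1 + 0 = 3

Inversions: 3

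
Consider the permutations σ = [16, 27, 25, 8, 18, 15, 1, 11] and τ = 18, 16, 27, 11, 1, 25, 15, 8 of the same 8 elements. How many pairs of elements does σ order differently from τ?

Assign each item its position (1..8) in the first ordering, then rewrite the second ordering as that position sequence:
positions: 16→1, 27→2, 25→3, 8→4, 18→5, 15→6, 1→7, 11→8
second ordering as positions: [5, 1, 2, 8, 7, 3, 6, 4]
Discordant pairs = inversions in this position sequence.
5: 1, 2, 3, 4 → 4
1: 0
2: 0
8: 7, 3, 6, 4 → 4
7: 3, 6, 4 → 3
3: 0
6: 4 → 1
4: 0
Total: 4 + 0 + 0 + 4 + 3 + 0 + 1 + 0 = 12

Discordant pairs: 12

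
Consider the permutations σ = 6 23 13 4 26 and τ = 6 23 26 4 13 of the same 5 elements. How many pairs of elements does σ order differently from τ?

Assign each item its position (1..5) in the first ordering, then rewrite the second ordering as that position sequence:
positions: 6→1, 23→2, 13→3, 4→4, 26→5
second ordering as positions: [1, 2, 5, 4, 3]
Discordant pairs = inversions in this position sequence.
1: 0
2: 0
5: 4, 3 → 2
4: 3 → 1
3: 0
Total: 0 + 0 + 2 + 1 + 0 = 3

3 discordant pairs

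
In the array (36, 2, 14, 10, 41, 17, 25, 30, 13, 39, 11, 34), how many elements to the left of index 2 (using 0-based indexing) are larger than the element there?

1

The element at index 2 is 14.
Elements before it: 36, 2
Those larger than 14: 36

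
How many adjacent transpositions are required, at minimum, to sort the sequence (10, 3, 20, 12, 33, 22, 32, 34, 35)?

4 swaps

Each adjacent swap fixes exactly one inversion, so the minimum swap count equals the number of inversions.
Count inversions — for each element, later elements that are smaller:
10: 3 → 1
3: none → 0
20: 12 → 1
12: none → 0
33: 22, 32 → 2
22: none → 0
32: none → 0
34: none → 0
35: none → 0
Total inversions: 1 + 0 + 1 + 0 + 2 + 0 + 0 + 0 + 0 = 4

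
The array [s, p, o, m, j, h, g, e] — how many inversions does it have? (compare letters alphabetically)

For each element, count later entries that are smaller:
s → p, o, m, j, h, g, e → 7
p → o, m, j, h, g, e → 6
o → m, j, h, g, e → 5
m → j, h, g, e → 4
j → h, g, e → 3
h → g, e → 2
g → e → 1
e → none → 0
Sum: 7 + 6 + 5 + 4 + 3 + 2 + 1 + 0 = 28

28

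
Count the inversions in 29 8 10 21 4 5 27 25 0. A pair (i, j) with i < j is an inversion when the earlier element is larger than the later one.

Sweep left to right; for each value list the smaller values that follow it:
29 → 8, 10, 21, 4, 5, 27, 25, 0 → 8
8 → 4, 5, 0 → 3
10 → 4, 5, 0 → 3
21 → 4, 5, 0 → 3
4 → 0 → 1
5 → 0 → 1
27 → 25, 0 → 2
25 → 0 → 1
0 → none → 0
Sum: 8 + 3 + 3 + 3 + 1 + 1 + 2 + 1 + 0 = 22

22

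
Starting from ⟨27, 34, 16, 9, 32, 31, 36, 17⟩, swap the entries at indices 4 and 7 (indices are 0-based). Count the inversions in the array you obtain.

Positions 4 and 7 hold 32 and 17; after swapping, the array is [27, 34, 16, 9, 17, 31, 36, 32].
Element-by-element contributions:
27 → 16, 9, 17 → 3
34 → 16, 9, 17, 31, 32 → 5
16 → 9 → 1
9 → none → 0
17 → none → 0
31 → none → 0
36 → 32 → 1
32 → none → 0
Sum: 3 + 5 + 1 + 0 + 0 + 0 + 1 + 0 = 10

10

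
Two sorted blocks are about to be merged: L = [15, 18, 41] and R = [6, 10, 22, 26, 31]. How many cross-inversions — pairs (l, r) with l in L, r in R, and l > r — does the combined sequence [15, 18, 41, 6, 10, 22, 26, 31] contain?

Cross-inversions: 9

Count, for every r in R, how many entries of L exceed r:
r = 6: 15, 18, 41 → 3
r = 10: 15, 18, 41 → 3
r = 22: 41 → 1
r = 26: 41 → 1
r = 31: 41 → 1
Cross-inversions: 3 + 3 + 1 + 1 + 1 = 9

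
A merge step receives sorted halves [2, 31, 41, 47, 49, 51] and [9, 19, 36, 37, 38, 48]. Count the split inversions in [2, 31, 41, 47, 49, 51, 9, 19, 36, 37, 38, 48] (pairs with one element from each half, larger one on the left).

For each element r of the right run, count left-run elements greater than r:
r = 9: 31, 41, 47, 49, 51 → 5
r = 19: 31, 41, 47, 49, 51 → 5
r = 36: 41, 47, 49, 51 → 4
r = 37: 41, 47, 49, 51 → 4
r = 38: 41, 47, 49, 51 → 4
r = 48: 49, 51 → 2
Cross-inversions: 5 + 5 + 4 + 4 + 4 + 2 = 24

24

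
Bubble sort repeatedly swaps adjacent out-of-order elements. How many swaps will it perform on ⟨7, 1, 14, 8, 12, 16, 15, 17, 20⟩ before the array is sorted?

4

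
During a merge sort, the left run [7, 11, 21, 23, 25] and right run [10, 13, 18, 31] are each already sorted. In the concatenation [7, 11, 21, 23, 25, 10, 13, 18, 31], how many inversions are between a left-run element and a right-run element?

Count, for every r in R, how many entries of L exceed r:
r = 10: 11, 21, 23, 25 → 4
r = 13: 21, 23, 25 → 3
r = 18: 21, 23, 25 → 3
r = 31: none → 0
Cross-inversions: 4 + 3 + 3 + 0 = 10

Cross-inversions: 10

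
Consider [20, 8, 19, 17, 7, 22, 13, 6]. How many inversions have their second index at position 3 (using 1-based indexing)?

The element at index 3 is 19.
Elements before it: 20, 8
Those larger than 19: 20

1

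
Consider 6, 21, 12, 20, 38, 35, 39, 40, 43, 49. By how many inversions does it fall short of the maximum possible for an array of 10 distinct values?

Maximum inversions for 10 distinct elements is C(10, 2) = 10·9/2 = 45.
Current inversions — for each element, count later smaller elements:
6: 0
21: 2
12: 0
20: 0
38: 1
35: 0
39: 0
40: 0
43: 0
49: 0
Current total: 0 + 2 + 0 + 0 + 1 + 0 + 0 + 0 + 0 + 0 = 3
Shortfall: 45 − 3 = 42

42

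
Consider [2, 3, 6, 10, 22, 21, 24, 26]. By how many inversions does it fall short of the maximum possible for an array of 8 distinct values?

Maximum inversions for 8 distinct elements is C(8, 2) = 8·7/2 = 28.
Current inversions — for each element, count later smaller elements:
2: 0
3: 0
6: 0
10: 0
22: 1
21: 0
24: 0
26: 0
Current total: 0 + 0 + 0 + 0 + 1 + 0 + 0 + 0 = 1
Shortfall: 28 − 1 = 27

27 inversions short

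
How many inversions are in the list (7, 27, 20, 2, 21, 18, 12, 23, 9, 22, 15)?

Sweep left to right; for each value list the smaller values that follow it:
7: 1
27: 9
20: 5
2: 0
21: 4
18: 3
12: 1
23: 3
9: 0
22: 1
15: 0
Sum: 1 + 9 + 5 + 0 + 4 + 3 + 1 + 3 + 0 + 1 + 0 = 27

27 inversions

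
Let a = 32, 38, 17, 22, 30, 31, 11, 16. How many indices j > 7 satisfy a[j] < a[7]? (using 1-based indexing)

0

The element at index 7 is 11.
Elements after it: 16
None of them are smaller than 11.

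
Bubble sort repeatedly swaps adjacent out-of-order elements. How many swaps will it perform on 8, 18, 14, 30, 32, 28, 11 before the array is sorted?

8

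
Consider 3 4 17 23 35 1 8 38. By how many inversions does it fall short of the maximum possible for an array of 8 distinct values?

Maximum inversions for 8 distinct elements is C(8, 2) = 8·7/2 = 28.
Current inversions — for each element, count later smaller elements:
3: 1
4: 1
17: 2
23: 2
35: 2
1: 0
8: 0
38: 0
Current total: 1 + 1 + 2 + 2 + 2 + 0 + 0 + 0 = 8
Shortfall: 28 − 8 = 20

20 inversions short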